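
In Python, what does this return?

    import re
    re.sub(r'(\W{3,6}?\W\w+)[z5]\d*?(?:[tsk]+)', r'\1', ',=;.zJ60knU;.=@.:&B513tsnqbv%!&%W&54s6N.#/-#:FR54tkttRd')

The pattern matches 3 to 6 of a non-word character (lazy), then a non-word character, then one or more of a word character (captured); then one of [z5], then zero or more of a digit (lazy); then one or more of one of [tsk] (non-capturing group).
Matches: at [11:24] → ';.=@.:&B513ts'; at [39:53] → '.#/-#:FR54tktt'.
The replacement refers to a captured group, so each match is rewritten using its own captured text.

',=;.zJ60knU;.=@.:&Bnqbv%!&%W&54s6N.#/-#:FRRd'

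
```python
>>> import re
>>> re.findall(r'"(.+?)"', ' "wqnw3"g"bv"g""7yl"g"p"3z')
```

Because the quantifier is non-greedy, it stops expanding at the earliest point where the rest of the pattern can succeed.
Scanning left to right: at [1:8] match '"wqnw3"', group 1 = 'wqnw3'; at [9:13] match '"bv"', group 1 = 'bv'; at [14:20] match '""7yl"', group 1 = '"7yl'; at [21:24] match '"p"', group 1 = 'p'.
One capturing group, so `findall` returns just the captured substring from each match — 4 in all.

['wqnw3', 'bv', '"7yl', 'p']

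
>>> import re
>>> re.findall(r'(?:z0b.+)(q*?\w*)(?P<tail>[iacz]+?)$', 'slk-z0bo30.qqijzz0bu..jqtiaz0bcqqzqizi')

[('', 'i')]

Pattern: the literal 'z0b', then one or more of any character (non-capturing group); then zero or more of the literal 'q' (lazy), then zero or more of a word character (captured); then one or more of one of [iacz] (lazy) (captured as 'tail'); then anchored at the end.
Scanning left to right: at [4:38] match 'z0bo30.qqijzz0bu..jqtiaz0bcqqzqizi', groups = ('', 'i').
With 2 capturing groups, `findall` returns a 2-tuple per match.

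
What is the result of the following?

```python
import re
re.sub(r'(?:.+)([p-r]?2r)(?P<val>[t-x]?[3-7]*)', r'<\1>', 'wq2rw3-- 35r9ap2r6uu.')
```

The replacement refers to a captured group, so each match is rewritten using its own captured text.

'<2r>uu.'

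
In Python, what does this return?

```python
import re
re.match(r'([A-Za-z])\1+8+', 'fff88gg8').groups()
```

A backreference is literal: `\1` must see the identical characters the first group matched.
`match` is anchored at position 0; if the pattern doesn't fit there, it returns None.
The match spans [0:5] → 'fff88'.
Captured: group 1 = 'f'.

('f',)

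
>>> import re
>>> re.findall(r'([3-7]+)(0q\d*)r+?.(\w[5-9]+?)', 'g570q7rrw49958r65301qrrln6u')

Pattern: one or more of a character in [3-7] (captured); then the literal '0q', then zero or more of a digit (captured); then one or more of the literal 'r' (lazy), then any character; then a word character, then one or more of a character in [5-9] (lazy) (captured).
Walking the string: at [1:11] match '570q7rrw49', groups = ('57', '0q7', '49').
3 groups means the one result is a tuple of 3 captured strings — 1 here.

[('57', '0q7', '49')]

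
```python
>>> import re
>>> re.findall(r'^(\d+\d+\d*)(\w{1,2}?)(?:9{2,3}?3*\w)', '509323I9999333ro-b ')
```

[('509323', 'I')]

This matches anchored at the start of the string; then one or more of a digit, then one or more of a digit, then zero or more of a digit (captured); then 1 to 2 of a word character (lazy) (captured); then 2 to 3 of a literal '9' (lazy), then zero or more of a literal '3', then a word character (non-capturing group).
Scanning left to right: at [0:10] match '509323I999', groups = ('509323', 'I').
With 2 capturing groups, `findall` returns a 2-tuple per match.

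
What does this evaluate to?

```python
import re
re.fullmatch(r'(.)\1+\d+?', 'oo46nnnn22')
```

None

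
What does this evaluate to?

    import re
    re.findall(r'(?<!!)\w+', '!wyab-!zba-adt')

['yab', 'ba', 'adt']

A negative assertion filters positions out without eating any characters.
Scanning left to right: at [2:5] → 'yab'; at [8:10] → 'ba'; at [11:14] → 'adt'.
Since nothing is captured, `findall` lists the 3 matched substrings directly.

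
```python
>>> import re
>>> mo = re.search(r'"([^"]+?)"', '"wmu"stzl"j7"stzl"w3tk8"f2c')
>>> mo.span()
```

(0, 5)

The match spans [0:5] → '"wmu"'.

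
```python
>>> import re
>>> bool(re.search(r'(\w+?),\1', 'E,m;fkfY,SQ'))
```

False

A backreference is literal: `\1` must see the identical characters the first group matched.
`re.search` tries every starting position until one works.
Here no position works, so the call returns None, and `bool(None)` is False.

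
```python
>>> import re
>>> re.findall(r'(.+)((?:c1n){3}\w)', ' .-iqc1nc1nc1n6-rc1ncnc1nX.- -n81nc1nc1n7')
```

[(' .-iq', 'c1nc1nc1n6')]

This matches one or more of any character (captured); then the literal 'c1n' repeated 3 times, then a word character (captured).
Walking the string: at [0:15] match ' .-iqc1nc1nc1n6', groups = (' .-iq', 'c1nc1nc1n6').
With 2 capturing groups, `findall` returns a 2-tuple per match.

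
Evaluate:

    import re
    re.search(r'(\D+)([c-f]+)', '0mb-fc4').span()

(1, 6)

Pattern: one or more of a non-digit (captured); then one or more of a character in [c-f] (captured).
`re.search` tries every starting position until one works.
The match spans [1:6] → 'mb-fc'.
Captured: group 1 = 'mb-f', group 2 = 'c'.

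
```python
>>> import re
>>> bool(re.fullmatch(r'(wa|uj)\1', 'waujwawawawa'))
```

A backreference is literal: `\1` must see the identical characters the first group matched.
For `fullmatch`, every character of the input must be accounted for by the pattern.
Here the pattern can't cover the whole string, so the call returns None, and `bool(None)` is False.

False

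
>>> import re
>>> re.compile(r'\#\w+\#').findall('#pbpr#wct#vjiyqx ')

['#pbpr#']

Walking the string: at [0:6] → '#pbpr#'.
No capturing groups, so `findall` returns the 1 full match string.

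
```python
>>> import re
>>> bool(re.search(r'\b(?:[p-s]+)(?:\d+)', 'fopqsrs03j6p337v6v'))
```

The pattern matches a word boundary (`\b`, zero-width); then one or more of a character in [p-s] (non-capturing group); then one or more of a digit (non-capturing group).
`search` walks the string left to right and returns the first match it finds.
Here no position works, so the call returns None, and `bool(None)` is False.

False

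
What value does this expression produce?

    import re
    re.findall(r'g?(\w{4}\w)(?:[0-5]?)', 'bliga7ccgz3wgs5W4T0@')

Pattern: optionally a literal 'g'; then exactly 4 of a word character, then a word character (captured); then optionally a character in [0-5] (non-capturing group).
Matches: at [0:5] match 'bliga', group 1 = 'bliga'; at [5:11] match '7ccgz3', group 1 = '7ccgz'; at [11:17] match 'wgs5W4', group 1 = 'wgs5W'.
Because there's exactly one group, `findall` drops the full match and keeps group 1 from each hit.

['bliga', '7ccgz', 'wgs5W']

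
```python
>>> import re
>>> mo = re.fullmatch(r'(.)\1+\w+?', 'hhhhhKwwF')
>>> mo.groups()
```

`\1` is not a pattern — it's the concrete string captured by group 1, re-applied verbatim.
`re.fullmatch` is like wrapping the pattern in `^…$` (in single-line mode).
The match spans [0:9] → 'hhhhhKwwF'.
Captured: group 1 = 'h'.

('h',)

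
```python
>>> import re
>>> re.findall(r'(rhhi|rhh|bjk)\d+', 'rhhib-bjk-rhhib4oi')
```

[]

Because there's exactly one group, `findall` drops the full match and keeps group 1 from each hit.
Nothing in the string satisfies the pattern, so the list is empty.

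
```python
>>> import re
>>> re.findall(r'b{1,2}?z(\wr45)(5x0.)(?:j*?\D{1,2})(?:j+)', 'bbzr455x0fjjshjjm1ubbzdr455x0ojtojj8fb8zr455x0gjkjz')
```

[('dr45', '5x0o')]

This matches 1 to 2 of the literal 'b' (lazy), then the literal 'z'; then a word character, then the literal 'r45' (captured); then the literal '5x0', then any character (captured); then zero or more of a literal 'j' (lazy), then 1 to 2 of a non-digit (non-capturing group); then one or more of a literal 'j' (non-capturing group).
2 groups means the one result is a tuple of 2 captured strings — 1 here.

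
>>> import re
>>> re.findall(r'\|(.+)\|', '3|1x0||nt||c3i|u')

['1x0||nt||c3i']

Walking the string: at [1:15] match '|1x0||nt||c3i|', group 1 = '1x0||nt||c3i'.
`findall` collects group 1 from the one match (1 total).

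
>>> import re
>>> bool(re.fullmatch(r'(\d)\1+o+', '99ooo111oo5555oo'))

`re.fullmatch` requires the pattern to consume the entire string.
Here the pattern can't cover the whole string, so the call returns None, and `bool(None)` is False.

False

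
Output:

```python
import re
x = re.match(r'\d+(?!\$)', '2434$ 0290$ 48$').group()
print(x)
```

`re.match` won't scan ahead — the pattern has to work from the very first character.
The match spans [0:3] → '243'.

243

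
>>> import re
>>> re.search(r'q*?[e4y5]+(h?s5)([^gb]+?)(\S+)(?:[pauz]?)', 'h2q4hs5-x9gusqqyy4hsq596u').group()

'q4hs5-x9gusqqyy4hsq596u'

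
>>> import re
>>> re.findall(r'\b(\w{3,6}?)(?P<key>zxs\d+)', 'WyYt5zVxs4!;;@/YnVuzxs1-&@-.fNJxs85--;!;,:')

[('YnVu', 'zxs1')]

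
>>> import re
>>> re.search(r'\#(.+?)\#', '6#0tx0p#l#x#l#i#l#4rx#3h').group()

'#0tx0p#'

Because the quantifier is non-greedy, it stops expanding at the earliest point where the rest of the pattern can succeed.
The match spans [1:8] → '#0tx0p#'.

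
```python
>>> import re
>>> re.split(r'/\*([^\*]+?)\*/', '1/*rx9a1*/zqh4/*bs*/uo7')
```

Matches to split on: at [1:10] → '/*rx9a1*/'; at [14:20] → '/*bs*/'.
With a capturing group present, the delimiter's captured portion is kept in the result list.

['1', 'rx9a1', 'zqh4', 'bs', 'uo7']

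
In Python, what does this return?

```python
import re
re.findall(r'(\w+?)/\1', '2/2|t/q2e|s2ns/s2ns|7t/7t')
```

['2', 's2ns', '7t']

`\1` is not a pattern — it's the concrete string captured by group 1, re-applied verbatim.
Scanning left to right: at [0:3] match '2/2', group 1 = '2'; at [10:19] match 's2ns/s2ns', group 1 = 's2ns'; at [20:25] match '7t/7t', group 1 = '7t'.
`findall` collects group 1 from each match (3 total).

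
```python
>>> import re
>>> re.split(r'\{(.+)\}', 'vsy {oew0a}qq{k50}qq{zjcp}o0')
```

['vsy ', 'oew0a}qq{k50}qq{zjcp', 'o0']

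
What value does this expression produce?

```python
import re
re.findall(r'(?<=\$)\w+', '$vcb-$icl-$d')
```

The lookaround is zero-width — it requires the adjacent text to match without consuming it, so the asserted text isn't part of the match.
Walking the string: at [1:4] → 'vcb'; at [6:9] → 'icl'; at [11:12] → 'd'.
`findall` yields the raw match text (3 of them) because the pattern has no groups.

['vcb', 'icl', 'd']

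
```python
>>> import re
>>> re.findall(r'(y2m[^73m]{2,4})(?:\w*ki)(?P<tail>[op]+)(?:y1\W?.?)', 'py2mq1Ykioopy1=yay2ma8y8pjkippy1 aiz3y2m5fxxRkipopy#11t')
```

[('y2mq1Y', 'oop'), ('y2ma8y8', 'pp')]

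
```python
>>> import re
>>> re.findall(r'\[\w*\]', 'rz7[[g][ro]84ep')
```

Matches: at [4:7] → '[g]'; at [7:11] → '[ro]'.
Since nothing is captured, `findall` lists the 2 matched substrings directly.

['[g]', '[ro]']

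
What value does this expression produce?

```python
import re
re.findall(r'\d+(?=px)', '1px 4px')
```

The positive lookaround only admits positions where the adjacent text matches; those characters stay outside the span.
Scanning left to right: at [0:1] → '1'; at [4:5] → '4'.
Since nothing is captured, `findall` lists the 2 matched substrings directly.

['1', '4']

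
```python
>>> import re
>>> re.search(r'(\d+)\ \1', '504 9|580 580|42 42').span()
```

(6, 13)

`\1` is not a pattern — it's the concrete string captured by group 1, re-applied verbatim.
The match spans [6:13] → '580 580'.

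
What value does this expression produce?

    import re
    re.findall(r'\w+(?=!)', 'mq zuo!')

Lookahead/lookbehind check context without consuming it, so the matched span excludes the asserted characters.
Matches: at [3:6] → 'zuo'.
`findall` yields the raw match text (1 of them) because the pattern has no groups.

['zuo']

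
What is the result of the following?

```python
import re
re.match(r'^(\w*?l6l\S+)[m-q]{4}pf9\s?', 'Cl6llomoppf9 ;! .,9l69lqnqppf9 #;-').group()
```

'Cl6llomoppf9 '

`match` is anchored at position 0; if the pattern doesn't fit there, it returns None.
The match spans [0:13] → 'Cl6llomoppf9 '.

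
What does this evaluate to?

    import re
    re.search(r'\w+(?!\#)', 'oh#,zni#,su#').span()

(0, 1)

A negative assertion filters positions out without eating any characters.
`search` walks the string left to right and returns the first match it finds.
The match spans [0:1] → 'o'.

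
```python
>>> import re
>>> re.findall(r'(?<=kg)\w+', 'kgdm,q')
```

['dm']

The `(?=…)`/`(?<=…)` assertion just peeks at neighbouring text; it doesn't advance the match position.
Scanning left to right: at [2:4] → 'dm'.
No capturing groups, so `findall` returns the 1 full match string.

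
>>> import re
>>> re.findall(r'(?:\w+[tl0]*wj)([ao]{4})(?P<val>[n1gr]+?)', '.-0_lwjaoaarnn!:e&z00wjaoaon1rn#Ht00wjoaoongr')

Pattern: one or more of a word character, then zero or more of one of [tl0], then the literal 'wj' (non-capturing group); then exactly 4 of one of [ao] (captured); then one or more of one of [n1gr] (lazy) (captured as 'val').
2 groups means each result is a tuple of 2 captured strings — 3 here.

[('aoaa', 'r'), ('aoao', 'n'), ('oaoo', 'n')]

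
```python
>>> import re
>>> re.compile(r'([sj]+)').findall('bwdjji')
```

The pattern matches one or more of one of [sj] (captured).
Walking the string: at [3:5] match 'jj', group 1 = 'jj'.
Because there's exactly one group, `findall` drops the full match and keeps group 1 from the one hit.

['jj']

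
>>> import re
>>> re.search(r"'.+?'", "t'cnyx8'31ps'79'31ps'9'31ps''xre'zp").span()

(1, 8)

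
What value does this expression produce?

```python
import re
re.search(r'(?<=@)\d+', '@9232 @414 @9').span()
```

The positive lookaround only admits positions where the adjacent text matches; those characters stay outside the span.
`re.search` tries every starting position until one works.
The match spans [1:5] → '9232'.

(1, 5)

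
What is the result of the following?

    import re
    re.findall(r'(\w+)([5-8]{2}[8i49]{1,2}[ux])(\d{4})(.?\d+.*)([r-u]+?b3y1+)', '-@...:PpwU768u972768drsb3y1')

[('PpwU', '768u', '9727', '68dr', 'sb3y1')]

The pattern matches one or more of a word character (captured); then exactly 2 of a character in [5-8], then 1 to 2 of one of [8i49], then one of [ux] (captured); then exactly 4 of a digit (captured); then optionally any character, then one or more of a digit, then zero or more of any character (captured); then one or more of a character in [r-u] (lazy), then the literal 'b3y', then one or more of the literal '1' (captured).
With 5 capturing groups, `findall` returns a 5-tuple per match.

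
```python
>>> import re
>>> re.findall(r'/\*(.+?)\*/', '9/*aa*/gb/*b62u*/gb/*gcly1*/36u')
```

One capturing group, so `findall` returns just the captured substring from each match — 3 in all.

['aa', 'b62u', 'gcly1']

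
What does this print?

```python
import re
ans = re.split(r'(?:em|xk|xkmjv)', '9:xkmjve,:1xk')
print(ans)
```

['9:', 'mjve,:1', '']

The regex engine tests alternatives in the order written; an earlier branch that matches wins even if a later one would match more.
Each match becomes a cut point; 3 segments remain.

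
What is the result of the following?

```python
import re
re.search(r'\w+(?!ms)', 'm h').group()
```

'm'

A negative assertion filters positions out without eating any characters.
`re.search` tries every starting position until one works.
The match spans [0:1] → 'm'.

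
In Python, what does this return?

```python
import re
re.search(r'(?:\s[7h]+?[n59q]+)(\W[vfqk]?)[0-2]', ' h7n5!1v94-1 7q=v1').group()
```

The pattern matches whitespace, then one or more of one of [7h] (lazy), then one or more of one of [n59q] (non-capturing group); then a non-word character, then optionally one of [vfqk] (captured); then a character in [0-2].
`re.search` scans for the first position where the pattern succeeds.
The match spans [0:7] → ' h7n5!1'.
Captured: group 1 = '!'.

' h7n5!1'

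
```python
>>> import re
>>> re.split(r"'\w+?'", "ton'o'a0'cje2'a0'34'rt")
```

['ton', 'a0', 'a0', 'rt']

Splitting on the pattern gives 4 pieces.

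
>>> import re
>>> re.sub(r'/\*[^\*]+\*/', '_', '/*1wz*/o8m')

Each match is replaced by '_'.

'_o8m'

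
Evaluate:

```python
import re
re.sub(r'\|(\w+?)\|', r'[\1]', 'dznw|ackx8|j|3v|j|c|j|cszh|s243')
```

'dznw[ackx8]j[3v]j[c]j[cszh]s243'

The replacement refers to a captured group, so each match is rewritten using its own captured text.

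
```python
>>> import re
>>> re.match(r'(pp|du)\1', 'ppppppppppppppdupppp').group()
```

`\1` is not a pattern — it's the concrete string captured by group 1, re-applied verbatim.
`match` is anchored at position 0; if the pattern doesn't fit there, it returns None.
The match spans [0:4] → 'pppp'.
Captured: group 1 = 'pp'.

'pppp'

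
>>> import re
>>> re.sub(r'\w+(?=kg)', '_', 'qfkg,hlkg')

'_kg,_kg'

Lookahead/lookbehind check context without consuming it, so the matched span excludes the asserted characters.
Matches: at [0:2] → 'qf'; at [5:7] → 'hl'.
`sub` substitutes '_' at each match site.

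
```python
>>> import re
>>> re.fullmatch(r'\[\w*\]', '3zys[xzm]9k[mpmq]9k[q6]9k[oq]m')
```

`fullmatch` succeeds only if the pattern covers the string from start to end.
Here there's no way to consume every character, so the call returns None.

None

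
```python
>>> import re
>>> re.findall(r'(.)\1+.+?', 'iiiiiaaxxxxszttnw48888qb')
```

['i', 'x', 't', '8']

After group 1 captures some text, `\1` only succeeds where that same text appears again.
Matches: at [0:6] match 'iiiiia', group 1 = 'i'; at [7:12] match 'xxxxs', group 1 = 'x'; at [13:16] match 'ttn', group 1 = 't'; at [18:23] match '8888q', group 1 = '8'.
Because there's exactly one group, `findall` drops the full match and keeps group 1 from each hit.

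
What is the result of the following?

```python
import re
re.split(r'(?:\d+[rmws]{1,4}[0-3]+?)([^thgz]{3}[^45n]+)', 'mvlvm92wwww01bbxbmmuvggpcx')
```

['mvlvm', '1bbxbmmuvggpcx', '']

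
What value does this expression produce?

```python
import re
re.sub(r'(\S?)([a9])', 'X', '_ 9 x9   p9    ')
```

'_ X X   X    '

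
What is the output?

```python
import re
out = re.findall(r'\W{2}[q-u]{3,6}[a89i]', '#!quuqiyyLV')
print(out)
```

['#!quuqi']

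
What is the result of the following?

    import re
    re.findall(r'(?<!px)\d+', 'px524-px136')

['24', '36']

The negative lookaround is zero-width — it rules out positions where the adjacent text would match, without consuming anything.
No capturing groups, so `findall` returns the 2 full match strings.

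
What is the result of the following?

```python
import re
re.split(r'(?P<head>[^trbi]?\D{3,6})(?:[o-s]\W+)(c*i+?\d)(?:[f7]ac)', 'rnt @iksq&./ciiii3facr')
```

The group in the pattern means `split` returns the separators' captures alongside the pieces.

['r', 'nt @iks', 'ciiii3', 'r']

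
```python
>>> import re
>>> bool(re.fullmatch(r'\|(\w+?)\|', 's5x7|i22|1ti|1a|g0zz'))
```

For `fullmatch`, every character of the input must be accounted for by the pattern.
Here the pattern can't cover the whole string, so the call returns None, and `bool(None)` is False.

False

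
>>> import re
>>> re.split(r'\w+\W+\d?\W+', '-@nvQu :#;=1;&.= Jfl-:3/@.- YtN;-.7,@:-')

This matches one or more of a word character; then one or more of a non-word character; then optionally a digit, then one or more of a non-word character.
Matches to split on: at [2:17] → 'nvQu :#;=1;&.= '; at [17:28] → 'Jfl-:3/@.- '; at [28:39] → 'YtN;-.7,@:-'.
`split` removes every match and returns the 4 fragments in between.

['-@', '', '', '']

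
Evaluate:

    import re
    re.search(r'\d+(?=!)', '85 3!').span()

(3, 4)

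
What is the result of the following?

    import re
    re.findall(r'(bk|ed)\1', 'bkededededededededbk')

['ed', 'ed', 'ed', 'ed']

After group 1 captures some text, `\1` only succeeds where that same text appears again.
One capturing group, so `findall` returns just the captured substring from each match — 4 in all.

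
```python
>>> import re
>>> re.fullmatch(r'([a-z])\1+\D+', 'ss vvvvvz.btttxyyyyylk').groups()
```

('s',)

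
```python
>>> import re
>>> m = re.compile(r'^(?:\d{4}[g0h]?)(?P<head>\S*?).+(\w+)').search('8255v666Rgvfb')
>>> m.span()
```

(0, 13)

The match spans [0:13] → '8255v666Rgvfb'.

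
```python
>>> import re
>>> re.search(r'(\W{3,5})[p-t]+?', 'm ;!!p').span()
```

(1, 6)

This matches 3 to 5 of a non-word character (captured); then one or more of a character in [p-t] (lazy).
`re.search` tries every starting position until one works.
The match spans [1:6] → ' ;!!p'.
Captured: group 1 = ' ;!!'.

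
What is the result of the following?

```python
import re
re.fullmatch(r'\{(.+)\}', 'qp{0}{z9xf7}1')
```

None

`re.fullmatch` requires the pattern to consume the entire string.
Here the string isn't matched end-to-end, so the call returns None.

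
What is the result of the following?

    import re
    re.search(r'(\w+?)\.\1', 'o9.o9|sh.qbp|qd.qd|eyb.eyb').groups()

A backreference is literal: `\1` must see the identical characters the first group matched.
`re.search` tries every starting position until one works.
The match spans [0:5] → 'o9.o9'.
Captured: group 1 = 'o9'.

('o9',)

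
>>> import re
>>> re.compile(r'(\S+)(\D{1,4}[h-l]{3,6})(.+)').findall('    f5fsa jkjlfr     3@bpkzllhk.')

[('f5fsa', ' jkjl', 'fr     3@bpkzllhk.')]

This matches one or more of a non-whitespace character (captured); then 1 to 4 of a non-digit, then 3 to 6 of a character in [h-l] (captured); then one or more of any character (captured).
Scanning left to right: at [4:32] match 'f5fsa jkjlfr     3@bpkzllhk.', groups = ('f5fsa', ' jkjl', 'fr     3@bpkzllhk.').
3 groups means the one result is a tuple of 3 captured strings — 1 here.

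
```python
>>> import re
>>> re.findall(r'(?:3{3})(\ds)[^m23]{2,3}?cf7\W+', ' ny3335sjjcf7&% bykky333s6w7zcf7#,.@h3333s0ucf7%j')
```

['5s', '3s']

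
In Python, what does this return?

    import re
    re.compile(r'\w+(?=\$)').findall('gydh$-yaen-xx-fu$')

['gydh', 'fu']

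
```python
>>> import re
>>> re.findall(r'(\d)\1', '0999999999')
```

The backreference `\1` re-matches whatever the first group consumed, character for character.
`findall` collects group 1 from each match (4 total).

['9', '9', '9', '9']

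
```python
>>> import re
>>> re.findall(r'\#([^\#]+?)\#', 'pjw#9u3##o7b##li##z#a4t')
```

['9u3', 'o7b', 'li', 'z']

Walking the string: at [3:8] match '#9u3#', group 1 = '9u3'; at [8:13] match '#o7b#', group 1 = 'o7b'; at [13:17] match '#li#', group 1 = 'li'; at [17:20] match '#z#', group 1 = 'z'.
One capturing group, so `findall` returns just the captured substring from each match — 4 in all.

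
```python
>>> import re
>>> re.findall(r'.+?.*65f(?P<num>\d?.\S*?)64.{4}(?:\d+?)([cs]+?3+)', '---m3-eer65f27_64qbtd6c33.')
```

[('27_', 'c33')]

`findall` packs the 2 group values into a tuple for every match.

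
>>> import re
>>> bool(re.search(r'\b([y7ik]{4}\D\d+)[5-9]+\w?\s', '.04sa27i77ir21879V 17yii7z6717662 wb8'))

False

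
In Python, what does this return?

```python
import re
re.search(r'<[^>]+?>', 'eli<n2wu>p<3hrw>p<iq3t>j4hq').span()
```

(3, 9)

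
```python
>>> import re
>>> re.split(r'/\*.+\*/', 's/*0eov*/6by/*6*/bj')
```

The string is cut at each match, leaving 2 pieces.

['s', 'bj']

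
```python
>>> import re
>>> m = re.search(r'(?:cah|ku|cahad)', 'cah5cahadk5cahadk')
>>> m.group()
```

'cah'

The match spans [0:3] → 'cah'.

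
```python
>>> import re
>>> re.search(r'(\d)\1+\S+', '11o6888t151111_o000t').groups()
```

The match spans [0:20] → '11o6888t151111_o000t'.
Captured: group 1 = '1'.

('1',)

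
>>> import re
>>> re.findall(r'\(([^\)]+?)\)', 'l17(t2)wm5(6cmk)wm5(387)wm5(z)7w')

One capturing group, so `findall` returns just the captured substring from each match — 4 in all.

['t2', '6cmk', '387', 'z']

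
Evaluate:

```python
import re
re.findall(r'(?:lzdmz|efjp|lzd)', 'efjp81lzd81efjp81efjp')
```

['efjp', 'lzd', 'efjp', 'efjp']

Walking the string: at [0:4] → 'efjp'; at [6:9] → 'lzd'; at [11:15] → 'efjp'; at [17:21] → 'efjp'.
No capturing groups, so `findall` returns the 4 full match strings.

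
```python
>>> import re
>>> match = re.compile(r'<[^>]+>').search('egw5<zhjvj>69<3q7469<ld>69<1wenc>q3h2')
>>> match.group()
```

'<zhjvj>'

The match spans [4:11] → '<zhjvj>'.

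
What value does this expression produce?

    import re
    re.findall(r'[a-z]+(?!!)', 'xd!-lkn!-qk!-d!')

['x', 'lk', 'q']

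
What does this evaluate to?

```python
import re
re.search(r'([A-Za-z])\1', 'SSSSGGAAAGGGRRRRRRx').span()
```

(0, 2)

`\1` has to match the exact text group 1 already captured.
Unlike `match`, `search` isn't anchored — it looks for the pattern anywhere in the string.
The match spans [0:2] → 'SS'.
Captured: group 1 = 'S'.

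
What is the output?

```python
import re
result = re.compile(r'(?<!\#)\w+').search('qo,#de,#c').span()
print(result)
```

(0, 2)

A negative assertion filters positions out without eating any characters.
`re.search` scans for the first position where the pattern succeeds.
The match spans [0:2] → 'qo'.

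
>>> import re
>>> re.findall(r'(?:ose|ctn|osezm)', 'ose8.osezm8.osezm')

['ose', 'ose', 'ose']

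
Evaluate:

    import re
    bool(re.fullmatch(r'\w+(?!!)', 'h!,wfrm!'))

False

`re.fullmatch` requires the pattern to consume the entire string.
Here the string isn't matched end-to-end, so the call returns None, and `bool(None)` is False.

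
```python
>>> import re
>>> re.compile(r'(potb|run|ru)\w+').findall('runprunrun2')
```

The regex engine tests alternatives in the order written; an earlier branch that matches wins even if a later one would match more.
Scanning left to right: at [0:11] match 'runprunrun2', group 1 = 'run'.
One capturing group, so `findall` returns just the captured substring from the one match — 1 in all.

['run']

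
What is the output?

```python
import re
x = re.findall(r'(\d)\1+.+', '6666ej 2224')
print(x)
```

['6']

`\1` has to match the exact text group 1 already captured.
Scanning left to right: at [0:11] match '6666ej 2224', group 1 = '6'.
`findall` collects group 1 from the one match (1 total).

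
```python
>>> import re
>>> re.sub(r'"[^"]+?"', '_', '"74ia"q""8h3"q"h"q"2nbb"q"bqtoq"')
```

'_q"_q_q_q_'

Matches: at [0:6] → '"74ia"'; at [8:13] → '"8h3"'; at [14:17] → '"h"'; at [18:24] → '"2nbb"'; at [25:32] → '"bqtoq"'.
Every occurrence is swapped for '_'.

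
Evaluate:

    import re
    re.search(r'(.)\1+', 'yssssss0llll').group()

'ssssss'

After group 1 captures some text, `\1` only succeeds where that same text appears again.
The match spans [1:7] → 'ssssss'.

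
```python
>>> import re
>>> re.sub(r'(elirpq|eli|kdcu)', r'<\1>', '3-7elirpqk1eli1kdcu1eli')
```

Branches in `(...|...)` are attempted left-to-right; the first branch that allows the whole pattern to succeed is taken.
`\1` in the replacement pulls in group 1's text for each match.

'3-7<elirpq>k1<eli>1<kdcu>1<eli>'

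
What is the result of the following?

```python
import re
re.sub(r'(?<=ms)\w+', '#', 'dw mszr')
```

The positive lookaround only admits positions where the adjacent text matches; those characters stay outside the span.
Each match is replaced by '#'.

'dw ms#'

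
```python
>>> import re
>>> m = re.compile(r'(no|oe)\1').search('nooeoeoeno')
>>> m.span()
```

After group 1 captures some text, `\1` only succeeds where that same text appears again.
`re.search` scans for the first position where the pattern succeeds.
The match spans [2:6] → 'oeoe'.
Captured: group 1 = 'oe'.

(2, 6)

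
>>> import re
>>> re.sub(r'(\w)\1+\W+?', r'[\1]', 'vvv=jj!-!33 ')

'[v][j]-![3]'

The backreference `\1` re-matches whatever the first group consumed, character for character.
Each match is replaced using the text its own group 1 captured.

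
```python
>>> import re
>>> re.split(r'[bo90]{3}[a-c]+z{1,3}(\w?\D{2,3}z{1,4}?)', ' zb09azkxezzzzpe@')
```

[' z', 'kxezz', 'zzpe@']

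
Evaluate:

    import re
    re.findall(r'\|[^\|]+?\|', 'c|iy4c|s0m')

Since nothing is captured, `findall` lists the 1 matched substring directly.

['|iy4c|']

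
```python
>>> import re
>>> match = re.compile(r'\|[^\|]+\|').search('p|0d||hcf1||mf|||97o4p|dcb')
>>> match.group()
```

The match spans [1:5] → '|0d|'.

'|0d|'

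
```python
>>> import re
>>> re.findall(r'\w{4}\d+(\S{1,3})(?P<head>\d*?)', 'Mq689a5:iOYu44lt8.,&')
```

[('a5:', ''), ('lt8', '')]

This matches exactly 4 of a word character, then one or more of a digit; then 1 to 3 of a non-whitespace character (captured); then zero or more of a digit (lazy) (captured as 'head').
Walking the string: at [0:8] match 'Mq689a5:', groups = ('a5:', ''); at [8:17] match 'iOYu44lt8', groups = ('lt8', '').
Multiple groups make `findall` return tuples — one 2-tuple for each match.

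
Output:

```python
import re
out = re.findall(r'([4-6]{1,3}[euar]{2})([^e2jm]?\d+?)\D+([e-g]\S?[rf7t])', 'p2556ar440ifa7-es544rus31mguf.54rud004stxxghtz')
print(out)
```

[('556ar', '440', 'fa7'), ('544ru', 's31', 'guf'), ('54ru', 'd004', 'ght')]

The pattern matches 1 to 3 of a character in [4-6], then exactly 2 of one of [euar] (captured); then optionally any character except [e2jm], then one or more of a digit (lazy) (captured); then one or more of a non-digit; then a character in [e-g], then optionally a non-whitespace character, then one of [rf7t] (captured).
Multiple groups make `findall` return tuples — one 3-tuple for each match.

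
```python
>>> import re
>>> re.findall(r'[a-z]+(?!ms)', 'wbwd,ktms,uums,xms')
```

['wbwd', 'ktms', 'uums', 'xms']

A negative assertion filters positions out without eating any characters.
Walking the string: at [0:4] → 'wbwd'; at [5:9] → 'ktms'; at [10:14] → 'uums'; at [15:18] → 'xms'.
With no groups in the pattern, `findall` gives back each whole match — 4 here.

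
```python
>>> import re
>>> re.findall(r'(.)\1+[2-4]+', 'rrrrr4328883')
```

After group 1 captures some text, `\1` only succeeds where that same text appears again.
Scanning left to right: at [0:8] match 'rrrrr432', group 1 = 'r'; at [8:12] match '8883', group 1 = '8'.
Because there's exactly one group, `findall` drops the full match and keeps group 1 from each hit.

['r', '8']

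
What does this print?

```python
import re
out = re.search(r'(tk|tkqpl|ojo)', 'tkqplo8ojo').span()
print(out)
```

Branches in `(...|...)` are attempted left-to-right; the first branch that allows the whole pattern to succeed is taken.
`search` walks the string left to right and returns the first match it finds.
The match spans [0:2] → 'tk'.
Captured: group 1 = 'tk'.

(0, 2)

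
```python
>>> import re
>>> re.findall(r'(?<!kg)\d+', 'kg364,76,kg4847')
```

['64', '76', '847']

A negative assertion filters positions out without eating any characters.
Scanning left to right: at [3:5] → '64'; at [6:8] → '76'; at [12:15] → '847'.
`findall` yields the raw match text (3 of them) because the pattern has no groups.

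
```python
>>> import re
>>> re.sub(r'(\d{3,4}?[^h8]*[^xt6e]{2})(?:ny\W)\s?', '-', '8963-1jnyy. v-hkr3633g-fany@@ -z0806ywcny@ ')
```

'8963-1jnyy. v-hkr-@ -z-'

Each match is replaced by '-'.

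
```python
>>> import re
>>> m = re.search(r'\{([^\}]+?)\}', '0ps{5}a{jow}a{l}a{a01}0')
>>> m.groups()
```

`re.search` scans for the first position where the pattern succeeds.
The match spans [3:6] → '{5}'.
Captured: group 1 = '5'.

('5',)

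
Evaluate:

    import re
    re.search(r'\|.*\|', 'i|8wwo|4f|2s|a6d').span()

(1, 13)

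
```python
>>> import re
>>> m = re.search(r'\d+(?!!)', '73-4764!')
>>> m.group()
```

'73'

`(?!…)`/`(?<!…)` only lets a position through if the neighbouring text does NOT match; no characters are consumed.
`search` walks the string left to right and returns the first match it finds.
The match spans [0:2] → '73'.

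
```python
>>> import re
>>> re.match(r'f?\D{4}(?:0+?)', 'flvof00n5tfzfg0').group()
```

'flvof0'

`match` is anchored at position 0; if the pattern doesn't fit there, it returns None.
The match spans [0:6] → 'flvof0'.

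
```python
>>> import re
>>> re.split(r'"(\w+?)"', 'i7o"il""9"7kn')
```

['i7o', 'il', '', '9', '7kn']

Matches to split on: at [3:7] → '"il"'; at [7:10] → '"9"'.
`re.split` interleaves the captured-group text with the surrounding fragments.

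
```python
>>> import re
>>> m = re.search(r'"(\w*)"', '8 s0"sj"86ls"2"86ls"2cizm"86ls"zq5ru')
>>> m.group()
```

'"sj"'

`search` walks the string left to right and returns the first match it finds.
The match spans [4:8] → '"sj"'.
Captured: group 1 = 'sj'.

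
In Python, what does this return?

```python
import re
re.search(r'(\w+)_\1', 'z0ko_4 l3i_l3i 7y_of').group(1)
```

'l3i'

`\1` has to match the exact text group 1 already captured.
`search` walks the string left to right and returns the first match it finds.
The match spans [7:14] → 'l3i_l3i'.
Captured: group 1 = 'l3i'.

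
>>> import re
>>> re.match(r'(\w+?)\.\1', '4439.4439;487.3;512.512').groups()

After group 1 captures some text, `\1` only succeeds where that same text appears again.
With `match`, the pattern is implicitly anchored at the beginning.
The match spans [0:9] → '4439.4439'.
Captured: group 1 = '4439'.

('4439',)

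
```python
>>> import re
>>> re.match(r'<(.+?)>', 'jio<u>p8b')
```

None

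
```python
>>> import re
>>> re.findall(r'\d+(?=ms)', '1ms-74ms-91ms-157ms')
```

The lookaround is zero-width — it requires the adjacent text to match without consuming it, so the asserted text isn't part of the match.
With no groups in the pattern, `findall` gives back each whole match — 4 here.

['1', '74', '91', '157']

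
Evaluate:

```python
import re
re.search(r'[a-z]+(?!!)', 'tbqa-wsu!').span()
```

Because the assertion is negative and zero-width, positions next to the forbidden text are skipped.
The match spans [0:4] → 'tbqa'.

(0, 4)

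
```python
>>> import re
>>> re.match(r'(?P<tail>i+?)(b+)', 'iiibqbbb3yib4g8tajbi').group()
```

'iiib'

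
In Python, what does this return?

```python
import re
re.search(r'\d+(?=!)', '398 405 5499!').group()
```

'5499'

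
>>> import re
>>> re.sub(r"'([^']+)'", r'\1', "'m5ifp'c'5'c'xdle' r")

'm5ifpc5cxdle r'

Each match is replaced using the text its own group 1 captured.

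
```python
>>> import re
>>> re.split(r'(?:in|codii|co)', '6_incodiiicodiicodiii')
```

['6_', '', 'i', '', 'i']

Alternation isn't longest-match — the leftmost alternative that fits at this position is chosen.
Matches to split on: at [2:4] → 'in'; at [4:9] → 'codii'; at [10:15] → 'codii'; at [15:20] → 'codii'.
The string is cut at each match, leaving 5 pieces.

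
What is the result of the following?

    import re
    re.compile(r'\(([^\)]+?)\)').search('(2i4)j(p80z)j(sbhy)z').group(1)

The match spans [0:5] → '(2i4)'.
Captured: group 1 = '2i4'.

'2i4'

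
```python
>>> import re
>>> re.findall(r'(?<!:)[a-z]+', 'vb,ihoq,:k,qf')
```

['vb', 'ihoq', 'qf']

The negative lookahead/lookbehind blocks any match where the forbidden context is present.
Scanning left to right: at [0:2] → 'vb'; at [3:7] → 'ihoq'; at [11:13] → 'qf'.
No capturing groups, so `findall` returns the 3 full match strings.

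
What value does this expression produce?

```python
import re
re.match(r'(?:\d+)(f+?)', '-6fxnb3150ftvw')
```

None

The pattern matches one or more of a digit (non-capturing group); then one or more of a literal 'f' (lazy) (captured).
`match` is anchored at position 0; if the pattern doesn't fit there, it returns None.
Here position 0 doesn't satisfy it, so the call returns None.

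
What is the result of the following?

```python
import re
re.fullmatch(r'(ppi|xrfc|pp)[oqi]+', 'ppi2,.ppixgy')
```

`re.fullmatch` requires the pattern to consume the entire string.
Here there's no way to consume every character, so the call returns None.

None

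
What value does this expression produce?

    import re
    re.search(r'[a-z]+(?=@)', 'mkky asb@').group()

The positive lookaround only admits positions where the adjacent text matches; those characters stay outside the span.
Unlike `match`, `search` isn't anchored — it looks for the pattern anywhere in the string.
The match spans [5:8] → 'asb'.

'asb'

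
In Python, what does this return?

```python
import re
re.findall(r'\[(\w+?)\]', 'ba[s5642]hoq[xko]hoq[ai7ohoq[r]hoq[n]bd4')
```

Because there's exactly one group, `findall` drops the full match and keeps group 1 from each hit.

['s5642', 'xko', 'r', 'n']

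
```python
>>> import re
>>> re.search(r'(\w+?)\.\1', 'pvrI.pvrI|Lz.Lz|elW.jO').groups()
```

('pvrI',)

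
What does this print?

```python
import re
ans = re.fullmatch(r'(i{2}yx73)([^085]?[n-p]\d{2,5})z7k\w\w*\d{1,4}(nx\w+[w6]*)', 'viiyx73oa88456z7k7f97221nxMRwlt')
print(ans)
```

None

`fullmatch` succeeds only if the pattern covers the string from start to end.
Here there's no way to consume every character, so the call returns None.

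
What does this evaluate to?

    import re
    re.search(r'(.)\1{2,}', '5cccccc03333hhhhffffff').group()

'cccccc'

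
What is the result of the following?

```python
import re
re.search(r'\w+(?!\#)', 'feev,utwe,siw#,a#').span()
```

(0, 4)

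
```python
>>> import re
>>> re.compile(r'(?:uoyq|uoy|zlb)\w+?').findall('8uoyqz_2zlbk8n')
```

Branches in `(...|...)` are attempted left-to-right; the first branch that allows the whole pattern to succeed is taken.
With no groups in the pattern, `findall` gives back each whole match — 2 here.

['uoyqz', 'zlbk']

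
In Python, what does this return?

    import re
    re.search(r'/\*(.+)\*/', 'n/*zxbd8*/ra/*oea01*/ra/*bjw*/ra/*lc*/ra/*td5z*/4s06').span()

(1, 48)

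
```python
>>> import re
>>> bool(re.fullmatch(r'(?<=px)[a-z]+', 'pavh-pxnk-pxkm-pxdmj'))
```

Because the assertion is zero-width, the text it checks is not consumed and won't appear in the result.
`fullmatch` succeeds only if the pattern covers the string from start to end.
Here the pattern can't cover the whole string, so the call returns None, and `bool(None)` is False.

False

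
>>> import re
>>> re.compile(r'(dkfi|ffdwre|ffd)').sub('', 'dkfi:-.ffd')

':-.'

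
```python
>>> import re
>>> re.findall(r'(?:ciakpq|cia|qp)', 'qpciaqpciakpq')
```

Alternation tries branches left to right and keeps the first one that lets the overall match succeed at that position.
Scanning left to right: at [0:2] → 'qp'; at [2:5] → 'cia'; at [5:7] → 'qp'; at [7:13] → 'ciakpq'.
Since nothing is captured, `findall` lists the 4 matched substrings directly.

['qp', 'cia', 'qp', 'ciakpq']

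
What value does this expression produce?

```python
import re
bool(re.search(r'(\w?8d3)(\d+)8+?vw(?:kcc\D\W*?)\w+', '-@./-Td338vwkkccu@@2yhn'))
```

Pattern: optionally a word character, then the literal '8d3' (captured); then one or more of a digit (captured); then one or more of the literal '8' (lazy), then the literal 'vw'; then the literal 'kcc', then a non-digit, then zero or more of a non-word character (lazy) (non-capturing group); then one or more of a word character.
`re.search` scans for the first position where the pattern succeeds.
Here no position works, so the call returns None, and `bool(None)` is False.

False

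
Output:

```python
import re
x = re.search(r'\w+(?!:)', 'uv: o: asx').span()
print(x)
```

A negative assertion filters positions out without eating any characters.
`re.search` scans for the first position where the pattern succeeds.
The match spans [0:1] → 'u'.

(0, 1)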